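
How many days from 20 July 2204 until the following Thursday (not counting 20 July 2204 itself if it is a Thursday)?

6

Jul 20, 2204 is a Friday.
From Friday to the next Thursday is 6 days.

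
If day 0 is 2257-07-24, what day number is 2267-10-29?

Jul 24, 2257 → Jul 24, 2258: 365 days.
Jul 24, 2258 → Jul 24, 2259: 365 days.
Jul 24, 2259 → Jul 24, 2260: 366 days (Feb 29, 2260 is in that span).
Jul 24, 2260 → Jul 24, 2261: 365 days.
Jul 24, 2261 → Jul 24, 2262: 365 days.
Jul 24, 2262 → Jul 24, 2263: 365 days.
Jul 24, 2263 → Jul 24, 2264: 366 days (Feb 29, 2264 is in that span).
Jul 24, 2264 → Jul 24, 2265: 365 days.
Jul 24, 2265 → Jul 24, 2266: 365 days.
Jul 24, 2266 → Jul 24, 2267: 365 days.
Jul 24, 2267 → Aug 24, 2267: 31 days (July has 31).
Aug 24, 2267 → Sep 24, 2267: 31 days (August has 31).
Sep 24, 2267 → Oct 24, 2267: 30 days (September has 30).
Oct 24, 2267 → Oct 29, 2267: 5 days.
Total: 3749 days.

3749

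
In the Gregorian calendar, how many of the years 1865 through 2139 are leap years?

Multiples of 4 in [1865,2139]: 68.
Of those, multiples of 100: 3 (not leap unless ÷400).
Multiples of 400: 1.
Leap years = 68 − 3 + 1 = 66.

66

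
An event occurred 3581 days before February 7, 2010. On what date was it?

April 19, 2000

−365 (one year) → Feb 7, 2009 (3216 left).
−366 (one year; includes Feb 29, 2008) → Feb 7, 2008 (2850 left).
−365 (one year) → Feb 7, 2007 (2485 left).
−365 (one year) → Feb 7, 2006 (2120 left).
−365 (one year) → Feb 7, 2005 (1755 left).
−366 (one year; includes Feb 29, 2004) → Feb 7, 2004 (1389 left).
−365 (one year) → Feb 7, 2003 (1024 left).
−365 (one year) → Feb 7, 2002 (659 left).
−365 (one year) → Feb 7, 2001 (294 left).
−7 → Jan 31, 2001 (end of Jan, 31 days; 287 left).
−31 → Dec 31, 2000 (end of Dec, 31 days; 256 left).
−31 → Nov 30, 2000 (end of Nov, 30 days; 225 left).
−30 → Oct 31, 2000 (end of Oct, 31 days; 195 left).
−31 → Sep 30, 2000 (end of Sep, 30 days; 164 left).
−30 → Aug 31, 2000 (end of Aug, 31 days; 134 left).
−31 → Jul 31, 2000 (end of Jul, 31 days; 103 left).
−31 → Jun 30, 2000 (end of Jun, 30 days; 72 left).
−30 → May 31, 2000 (end of May, 31 days; 42 left).
−31 → Apr 30, 2000 (end of Apr, 30 days; 11 left).
−11 → Apr 19, 2000.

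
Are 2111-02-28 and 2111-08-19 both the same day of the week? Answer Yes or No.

No

From Feb 28, 2111 to Aug 19, 2111 is 172 days.
172 mod 7 = 4, so they are different weekdays.
(Feb 28, 2111 is a Saturday; Aug 19, 2111 is a Wednesday.)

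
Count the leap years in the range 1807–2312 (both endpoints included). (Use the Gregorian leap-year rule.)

Multiples of 4 in [1807,2312]: 127.
Of those, multiples of 100: 5 (not leap unless ÷400).
Multiples of 400: 1.
Leap years = 127 − 5 + 1 = 123.

123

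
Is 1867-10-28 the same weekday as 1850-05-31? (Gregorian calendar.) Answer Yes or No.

From May 31, 1850 to Oct 28, 1867 is 6359 days.
6359 mod 7 = 3, so they are different weekdays.
(May 31, 1850 is a Friday; Oct 28, 1867 is a Monday.)

No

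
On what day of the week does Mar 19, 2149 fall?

Doomsday rule: the anchor day for the 2100s is Sunday. For year 49: 49÷12 = 4 r 1, and 1÷4 = 0, so 4+1+0 = 5.
Sunday + 5 ≡ Friday — that's 2149's doomsday.
In March the doomsday date is Mar 14.
Mar 19 is 5 days after Mar 14; 5 mod 7 = 5, so Friday + 5 = Wednesday.

Wednesday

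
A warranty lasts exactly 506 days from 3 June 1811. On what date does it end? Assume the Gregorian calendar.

+366 (one year; includes Feb 29, 1812) → Jun 3, 1812 (140 left).
Jun has 30 days: +28 → Jul 1, 1812 (112 left).
Jul has 31 days: +31 → Aug 1, 1812 (81 left).
Aug has 31 days: +31 → Sep 1, 1812 (50 left).
Sep has 30 days: +30 → Oct 1, 1812 (20 left).
+20 → Oct 21, 1812.

October 21, 1812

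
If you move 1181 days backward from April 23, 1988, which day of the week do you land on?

Monday

First find the weekday of Apr 23, 1988. Doomsday rule: the anchor day for the 1900s is Wednesday. For year 88: 88÷12 = 7 r 4, and 4÷4 = 1, so 7+4+1 = 12.
Wednesday + 12 ≡ Monday — that's 1988's doomsday.
In April the doomsday date is Apr 4.
Apr 23 is 19 days after Apr 4; 19 mod 7 = 5, so Monday + 5 = Saturday.
1181 mod 7 = 5, so 1181 days before a Saturday is Saturday − 5 = Monday.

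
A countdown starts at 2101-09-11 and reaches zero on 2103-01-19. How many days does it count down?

Sep 11, 2101 → Sep 11, 2102: 365 days.
Sep 11, 2102 → Oct 11, 2102: 30 days (September has 30).
Oct 11, 2102 → Nov 11, 2102: 31 days (October has 31).
Nov 11, 2102 → Dec 11, 2102: 30 days (November has 30).
Dec 11, 2102 → Jan 11, 2103: 31 days (December has 31).
Jan 11, 2103 → Jan 19, 2103: 8 days.
Total: 495 days.

495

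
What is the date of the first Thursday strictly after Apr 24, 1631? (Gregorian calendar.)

May 1, 1631

Apr 24, 1631 is a Thursday.
From Thursday to the next Thursday is 7 days.
Apr 24, 1631 + 7 = May 1, 1631.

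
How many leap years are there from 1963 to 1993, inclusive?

Multiples of 4 in [1963,1993]: 8.
Of those, multiples of 100: 0 (not leap unless ÷400).
Multiples of 400: 0.
Leap years = 8 − 0 + 0 = 8.

8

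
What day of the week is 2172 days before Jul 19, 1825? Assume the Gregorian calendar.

Sunday

First find the weekday of Jul 19, 1825. Doomsday rule: the anchor day for the 1800s is Friday. For year 25: 25÷12 = 2 r 1, and 1÷4 = 0, so 2+1+0 = 3.
Friday + 3 ≡ Monday — that's 1825's doomsday.
In July the doomsday date is Jul 11.
Jul 19 is 8 days after Jul 11; 8 mod 7 = 1, so Monday + 1 = Tuesday.
2172 mod 7 = 2, so 2172 days before a Tuesday is Tuesday − 2 = Sunday.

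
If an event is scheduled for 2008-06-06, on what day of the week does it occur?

Doomsday rule: the anchor day for the 2000s is Tuesday. For year 08: 8÷12 = 0 r 8, and 8÷4 = 2, so 0+8+2 = 10.
Tuesday + 10 ≡ Friday — that's 2008's doomsday.
In June the doomsday date is Jun 6.
Jun 6 is the doomsday itself: Friday.

Friday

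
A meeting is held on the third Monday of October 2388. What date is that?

October 1, 2388 is a Saturday.
The first Monday is therefore October 3 (2 days later).
The third Monday is 3 + 2×7 = October 17.

October 17, 2388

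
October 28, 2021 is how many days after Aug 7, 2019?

Aug 7, 2019 → Aug 7, 2020: 366 days (Feb 29, 2020 is in that span).
Aug 7, 2020 → Aug 7, 2021: 365 days.
Aug 7, 2021 → Sep 7, 2021: 31 days (August has 31).
Sep 7, 2021 → Oct 7, 2021: 30 days (September has 30).
Oct 7, 2021 → Oct 28, 2021: 21 days.
Total: 813 days.

813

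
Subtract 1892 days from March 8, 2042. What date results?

−365 (one year) → Mar 8, 2041 (1527 left).
−365 (one year) → Mar 8, 2040 (1162 left).
−366 (one year; includes Feb 29, 2040) → Mar 8, 2039 (796 left).
−365 (one year) → Mar 8, 2038 (431 left).
−365 (one year) → Mar 8, 2037 (66 left).
−8 → Feb 28, 2037 (end of Feb, 28 days; 58 left).
−28 → Jan 31, 2037 (end of Jan, 31 days; 30 left).
−30 → Jan 1, 2037.

January 1, 2037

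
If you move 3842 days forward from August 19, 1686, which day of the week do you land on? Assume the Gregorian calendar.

Sunday

First find the weekday of Aug 19, 1686. Doomsday rule: the anchor day for the 1600s is Tuesday. For year 86: 86÷12 = 7 r 2, and 2÷4 = 0, so 7+2+0 = 9.
Tuesday + 9 ≡ Thursday — that's 1686's doomsday.
In August the doomsday date is Aug 8.
Aug 19 is 11 days after Aug 8; 11 mod 7 = 4, so Thursday + 4 = Monday.
3842 mod 7 = 6, so 3842 days after a Monday is Monday + 6 = Sunday.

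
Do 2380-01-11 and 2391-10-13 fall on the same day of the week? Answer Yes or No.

From Jan 11, 2380 to Oct 13, 2391 is 4293 days.
4293 mod 7 = 2, so they are different weekdays.
(Jan 11, 2380 is a Friday; Oct 13, 2391 is a Sunday.)

No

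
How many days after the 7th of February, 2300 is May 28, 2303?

1205

Feb 7, 2300 → Feb 7, 2301: 365 days.
Feb 7, 2301 → Feb 7, 2302: 365 days.
Feb 7, 2302 → Feb 7, 2303: 365 days.
Feb 7, 2303 → Mar 7, 2303: 28 days (February has 28).
Mar 7, 2303 → Apr 7, 2303: 31 days (March has 31).
Apr 7, 2303 → May 7, 2303: 30 days (April has 30).
May 7, 2303 → May 28, 2303: 21 days.
Total: 1205 days.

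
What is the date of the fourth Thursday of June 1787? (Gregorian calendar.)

June 28, 1787

June 1, 1787 is a Friday.
The first Thursday is therefore June 7 (6 days later).
The fourth Thursday is 7 + 3×7 = June 28.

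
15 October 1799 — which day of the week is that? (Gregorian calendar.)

Doomsday rule: the anchor day for the 1700s is Sunday. For year 99: 99÷12 = 8 r 3, and 3÷4 = 0, so 8+3+0 = 11.
Sunday + 11 ≡ Thursday — that's 1799's doomsday.
In October the doomsday date is Oct 10.
Oct 15 is 5 days after Oct 10; 5 mod 7 = 5, so Thursday + 5 = Tuesday.

Tuesday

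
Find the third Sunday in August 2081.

August 17, 2081

August 1, 2081 is a Friday.
The first Sunday is therefore August 3 (2 days later).
The third Sunday is 3 + 2×7 = August 17.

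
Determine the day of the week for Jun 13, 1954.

Sunday

Doomsday rule: the anchor day for the 1900s is Wednesday. For year 54: 54÷12 = 4 r 6, and 6÷4 = 1, so 4+6+1 = 11.
Wednesday + 11 ≡ Sunday — that's 1954's doomsday.
In June the doomsday date is Jun 6.
Jun 13 is 7 days after Jun 6; 7 mod 7 = 0, so Sunday + 0 = Sunday.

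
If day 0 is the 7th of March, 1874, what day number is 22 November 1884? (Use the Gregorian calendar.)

3913

Mar 7, 1874 → Mar 7, 1875: 365 days.
Mar 7, 1875 → Mar 7, 1876: 366 days (Feb 29, 1876 is in that span).
Mar 7, 1876 → Mar 7, 1877: 365 days.
Mar 7, 1877 → Mar 7, 1878: 365 days.
Mar 7, 1878 → Mar 7, 1879: 365 days.
Mar 7, 1879 → Mar 7, 1880: 366 days (Feb 29, 1880 is in that span).
Mar 7, 1880 → Mar 7, 1881: 365 days.
Mar 7, 1881 → Mar 7, 1882: 365 days.
Mar 7, 1882 → Mar 7, 1883: 365 days.
Mar 7, 1883 → Mar 7, 1884: 366 days (Feb 29, 1884 is in that span).
Mar 7, 1884 → Apr 7, 1884: 31 days (March has 31).
Apr 7, 1884 → May 7, 1884: 30 days (April has 30).
May 7, 1884 → Jun 7, 1884: 31 days (May has 31).
Jun 7, 1884 → Jul 7, 1884: 30 days (June has 30).
Jul 7, 1884 → Aug 7, 1884: 31 days (July has 31).
Aug 7, 1884 → Sep 7, 1884: 31 days (August has 31).
Sep 7, 1884 → Oct 7, 1884: 30 days (September has 30).
Oct 7, 1884 → Nov 7, 1884: 31 days (October has 31).
Nov 7, 1884 → Nov 22, 1884: 15 days.
Total: 3913 days.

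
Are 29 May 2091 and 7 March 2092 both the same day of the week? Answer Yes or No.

No

From May 29, 2091 to Mar 7, 2092 is 283 days.
283 mod 7 = 3, so they are different weekdays.
(May 29, 2091 is a Tuesday; Mar 7, 2092 is a Friday.)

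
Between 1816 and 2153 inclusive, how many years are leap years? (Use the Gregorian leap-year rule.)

83

Multiples of 4 in [1816,2153]: 85.
Of those, multiples of 100: 3 (not leap unless ÷400).
Multiples of 400: 1.
Leap years = 85 − 3 + 1 = 83.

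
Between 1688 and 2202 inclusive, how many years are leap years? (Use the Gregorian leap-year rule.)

124

Multiples of 4 in [1688,2202]: 129.
Of those, multiples of 100: 6 (not leap unless ÷400).
Multiples of 400: 1.
Leap years = 129 − 6 + 1 = 124.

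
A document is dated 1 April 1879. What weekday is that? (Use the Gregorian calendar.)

Doomsday rule: the anchor day for the 1800s is Friday. For year 79: 79÷12 = 6 r 7, and 7÷4 = 1, so 6+7+1 = 14.
Friday + 14 ≡ Friday — that's 1879's doomsday.
In April the doomsday date is Apr 4.
Apr 1 is 3 days before Apr 4; 3 mod 7 = 3, so Friday − 3 = Tuesday.

Tuesday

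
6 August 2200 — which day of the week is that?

Wednesday

January 1, 2200 is a Wednesday.
Jan 1, 2200 → Feb 1, 2200: 31 days (January has 31).
Feb 1, 2200 → Mar 1, 2200: 28 days (February has 28).
Mar 1, 2200 → Apr 1, 2200: 31 days (March has 31).
Apr 1, 2200 → May 1, 2200: 30 days (April has 30).
May 1, 2200 → Jun 1, 2200: 31 days (May has 31).
Jun 1, 2200 → Jul 1, 2200: 30 days (June has 30).
Jul 1, 2200 → Aug 1, 2200: 31 days (July has 31).
Aug 1, 2200 → Aug 6, 2200: 5 days.
Total: 217 days.
217 mod 7 = 0, so Wednesday + 0 = Wednesday.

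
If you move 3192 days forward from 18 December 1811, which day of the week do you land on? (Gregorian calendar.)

First find the weekday of Dec 18, 1811. Doomsday rule: the anchor day for the 1800s is Friday. For year 11: 11÷12 = 0 r 11, and 11÷4 = 2, so 0+11+2 = 13.
Friday + 13 ≡ Thursday — that's 1811's doomsday.
In December the doomsday date is Dec 12.
Dec 18 is 6 days after Dec 12; 6 mod 7 = 6, so Thursday + 6 = Wednesday.
3192 mod 7 = 0, so 3192 days after a Wednesday is Wednesday + 0 = Wednesday.

Wednesday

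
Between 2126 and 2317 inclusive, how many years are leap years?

46

Multiples of 4 in [2126,2317]: 48.
Of those, multiples of 100: 2 (not leap unless ÷400).
Multiples of 400: 0.
Leap years = 48 − 2 + 0 = 46.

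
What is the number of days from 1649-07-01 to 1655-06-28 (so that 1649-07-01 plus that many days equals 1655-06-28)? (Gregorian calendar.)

Jul 1, 1649 → Jul 1, 1650: 365 days.
Jul 1, 1650 → Jul 1, 1651: 365 days.
Jul 1, 1651 → Jul 1, 1652: 366 days (Feb 29, 1652 is in that span).
Jul 1, 1652 → Jul 1, 1653: 365 days.
Jul 1, 1653 → Jul 1, 1654: 365 days.
Jul 1, 1654 → Aug 1, 1654: 31 days (July has 31).
Aug 1, 1654 → Sep 1, 1654: 31 days (August has 31).
Sep 1, 1654 → Oct 1, 1654: 30 days (September has 30).
Oct 1, 1654 → Nov 1, 1654: 31 days (October has 31).
Nov 1, 1654 → Dec 1, 1654: 30 days (November has 30).
Dec 1, 1654 → Jan 1, 1655: 31 days (December has 31).
Jan 1, 1655 → Feb 1, 1655: 31 days (January has 31).
Feb 1, 1655 → Mar 1, 1655: 28 days (February has 28).
Mar 1, 1655 → Apr 1, 1655: 31 days (March has 31).
Apr 1, 1655 → May 1, 1655: 30 days (April has 30).
May 1, 1655 → Jun 1, 1655: 31 days (May has 31).
Jun 1, 1655 → Jun 28, 1655: 27 days.
Total: 2188 days.

2188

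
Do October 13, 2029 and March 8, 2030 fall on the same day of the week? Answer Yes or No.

No

From Oct 13, 2029 to Mar 8, 2030 is 146 days.
146 mod 7 = 6, so they are different weekdays.
(Oct 13, 2029 is a Saturday; Mar 8, 2030 is a Friday.)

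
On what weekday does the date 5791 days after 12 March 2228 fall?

Friday

First find the weekday of Mar 12, 2228. Doomsday rule: the anchor day for the 2200s is Friday. For year 28: 28÷12 = 2 r 4, and 4÷4 = 1, so 2+4+1 = 7.
Friday + 7 ≡ Friday — that's 2228's doomsday.
In March the doomsday date is Mar 14.
Mar 12 is 2 days before Mar 14; 2 mod 7 = 2, so Friday − 2 = Wednesday.
5791 mod 7 = 2, so 5791 days after a Wednesday is Wednesday + 2 = Friday.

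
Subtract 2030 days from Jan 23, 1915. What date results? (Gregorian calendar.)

−365 (one year) → Jan 23, 1914 (1665 left).
−365 (one year) → Jan 23, 1913 (1300 left).
−366 (one year; includes Feb 29, 1912) → Jan 23, 1912 (934 left).
−365 (one year) → Jan 23, 1911 (569 left).
−365 (one year) → Jan 23, 1910 (204 left).
−23 → Dec 31, 1909 (end of Dec, 31 days; 181 left).
−31 → Nov 30, 1909 (end of Nov, 30 days; 150 left).
−30 → Oct 31, 1909 (end of Oct, 31 days; 120 left).
−31 → Sep 30, 1909 (end of Sep, 30 days; 89 left).
−30 → Aug 31, 1909 (end of Aug, 31 days; 59 left).
−31 → Jul 31, 1909 (end of Jul, 31 days; 28 left).
−28 → Jul 3, 1909.

July 3, 1909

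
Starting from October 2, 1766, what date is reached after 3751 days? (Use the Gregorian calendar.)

+365 (one year) → Oct 2, 1767 (3386 left).
+366 (one year; includes Feb 29, 1768) → Oct 2, 1768 (3020 left).
+365 (one year) → Oct 2, 1769 (2655 left).
+365 (one year) → Oct 2, 1770 (2290 left).
+365 (one year) → Oct 2, 1771 (1925 left).
+366 (one year; includes Feb 29, 1772) → Oct 2, 1772 (1559 left).
+365 (one year) → Oct 2, 1773 (1194 left).
+365 (one year) → Oct 2, 1774 (829 left).
+365 (one year) → Oct 2, 1775 (464 left).
+366 (one year; includes Feb 29, 1776) → Oct 2, 1776 (98 left).
Oct has 31 days: +30 → Nov 1, 1776 (68 left).
Nov has 30 days: +30 → Dec 1, 1776 (38 left).
Dec has 31 days: +31 → Jan 1, 1777 (7 left).
+7 → Jan 8, 1777.

January 8, 1777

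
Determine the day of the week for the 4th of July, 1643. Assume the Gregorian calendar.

Doomsday rule: the anchor day for the 1600s is Tuesday. For year 43: 43÷12 = 3 r 7, and 7÷4 = 1, so 3+7+1 = 11.
Tuesday + 11 ≡ Saturday — that's 1643's doomsday.
In July the doomsday date is Jul 11.
Jul 4 is 7 days before Jul 11; 7 mod 7 = 0, so Saturday − 0 = Saturday.

Saturday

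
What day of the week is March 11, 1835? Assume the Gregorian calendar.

Wednesday

Doomsday rule: the anchor day for the 1800s is Friday. For year 35: 35÷12 = 2 r 11, and 11÷4 = 2, so 2+11+2 = 15.
Friday + 15 ≡ Saturday — that's 1835's doomsday.
In March the doomsday date is Mar 14.
Mar 11 is 3 days before Mar 14; 3 mod 7 = 3, so Saturday − 3 = Wednesday.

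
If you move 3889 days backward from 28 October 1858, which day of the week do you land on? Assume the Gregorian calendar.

Oct 28, 1858 is a Thursday.
3889 mod 7 = 4, so 3889 days before a Thursday is Thursday − 4 = Sunday.

Sunday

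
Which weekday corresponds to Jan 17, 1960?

Doomsday rule: the anchor day for the 1900s is Wednesday. For year 60: 60÷12 = 5 r 0, and 0÷4 = 0, so 5+0+0 = 5.
Wednesday + 5 ≡ Monday — that's 1960's doomsday.
In January the doomsday date is Jan 4 (1960 is a leap year (divisible by 4)).
Jan 17 is 13 days after Jan 4; 13 mod 7 = 6, so Monday + 6 = Sunday.

Sunday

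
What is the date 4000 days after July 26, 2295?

+366 (one year; includes Feb 29, 2296) → Jul 26, 2296 (3634 left).
+365 (one year) → Jul 26, 2297 (3269 left).
+365 (one year) → Jul 26, 2298 (2904 left).
+365 (one year) → Jul 26, 2299 (2539 left).
+365 (one year) → Jul 26, 2300 (2174 left).
+365 (one year) → Jul 26, 2301 (1809 left).
+365 (one year) → Jul 26, 2302 (1444 left).
+365 (one year) → Jul 26, 2303 (1079 left).
+366 (one year; includes Feb 29, 2304) → Jul 26, 2304 (713 left).
+365 (one year) → Jul 26, 2305 (348 left).
Jul has 31 days: +6 → Aug 1, 2305 (342 left).
Aug has 31 days: +31 → Sep 1, 2305 (311 left).
Sep has 30 days: +30 → Oct 1, 2305 (281 left).
Oct has 31 days: +31 → Nov 1, 2305 (250 left).
Nov has 30 days: +30 → Dec 1, 2305 (220 left).
Dec has 31 days: +31 → Jan 1, 2306 (189 left).
Jan has 31 days: +31 → Feb 1, 2306 (158 left).
Feb has 28 days: +28 → Mar 1, 2306 (130 left).
Mar has 31 days: +31 → Apr 1, 2306 (99 left).
Apr has 30 days: +30 → May 1, 2306 (69 left).
May has 31 days: +31 → Jun 1, 2306 (38 left).
Jun has 30 days: +30 → Jul 1, 2306 (8 left).
+8 → Jul 9, 2306.

July 9, 2306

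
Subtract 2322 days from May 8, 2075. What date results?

December 28, 2068

−365 (one year) → May 8, 2074 (1957 left).
−365 (one year) → May 8, 2073 (1592 left).
−365 (one year) → May 8, 2072 (1227 left).
−366 (one year; includes Feb 29, 2072) → May 8, 2071 (861 left).
−365 (one year) → May 8, 2070 (496 left).
−365 (one year) → May 8, 2069 (131 left).
−8 → Apr 30, 2069 (end of Apr, 30 days; 123 left).
−30 → Mar 31, 2069 (end of Mar, 31 days; 93 left).
−31 → Feb 28, 2069 (end of Feb, 28 days; 62 left).
−28 → Jan 31, 2069 (end of Jan, 31 days; 34 left).
−31 → Dec 31, 2068 (end of Dec, 31 days; 3 left).
−3 → Dec 28, 2068.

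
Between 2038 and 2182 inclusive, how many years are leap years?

Multiples of 4 in [2038,2182]: 36.
Of those, multiples of 100: 1 (not leap unless ÷400).
Multiples of 400: 0.
Leap years = 36 − 1 + 0 = 35.

35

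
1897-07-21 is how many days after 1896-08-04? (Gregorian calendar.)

351

Aug 4, 1896 → Sep 4, 1896: 31 days (August has 31).
Sep 4, 1896 → Oct 4, 1896: 30 days (September has 30).
Oct 4, 1896 → Nov 4, 1896: 31 days (October has 31).
Nov 4, 1896 → Dec 4, 1896: 30 days (November has 30).
Dec 4, 1896 → Jan 4, 1897: 31 days (December has 31).
Jan 4, 1897 → Feb 4, 1897: 31 days (January has 31).
Feb 4, 1897 → Mar 4, 1897: 28 days (February has 28).
Mar 4, 1897 → Apr 4, 1897: 31 days (March has 31).
Apr 4, 1897 → May 4, 1897: 30 days (April has 30).
May 4, 1897 → Jun 4, 1897: 31 days (May has 31).
Jun 4, 1897 → Jul 4, 1897: 30 days (June has 30).
Jul 4, 1897 → Jul 21, 1897: 17 days.
Total: 351 days.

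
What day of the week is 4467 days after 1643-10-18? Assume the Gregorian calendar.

Monday

First find the weekday of Oct 18, 1643. Doomsday rule: the anchor day for the 1600s is Tuesday. For year 43: 43÷12 = 3 r 7, and 7÷4 = 1, so 3+7+1 = 11.
Tuesday + 11 ≡ Saturday — that's 1643's doomsday.
In October the doomsday date is Oct 10.
Oct 18 is 8 days after Oct 10; 8 mod 7 = 1, so Saturday + 1 = Sunday.
4467 mod 7 = 1, so 4467 days after a Sunday is Sunday + 1 = Monday.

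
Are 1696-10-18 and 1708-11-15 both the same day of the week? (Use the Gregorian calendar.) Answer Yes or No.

Yes

From Oct 18, 1696 to Nov 15, 1708 is 4410 days.
4410 mod 7 = 0, so they are the same weekday.
(Oct 18, 1696 is a Thursday; Nov 15, 1708 is a Thursday.)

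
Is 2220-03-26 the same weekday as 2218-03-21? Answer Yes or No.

From Mar 21, 2218 to Mar 26, 2220 is 736 days.
736 mod 7 = 1, so they are different weekdays.
(Mar 21, 2218 is a Saturday; Mar 26, 2220 is a Sunday.)

No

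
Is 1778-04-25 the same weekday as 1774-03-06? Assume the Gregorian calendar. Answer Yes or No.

From Mar 6, 1774 to Apr 25, 1778 is 1511 days.
1511 mod 7 = 6, so they are different weekdays.
(Mar 6, 1774 is a Sunday; Apr 25, 1778 is a Saturday.)

No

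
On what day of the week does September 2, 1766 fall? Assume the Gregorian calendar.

Tuesday

Doomsday rule: the anchor day for the 1700s is Sunday. For year 66: 66÷12 = 5 r 6, and 6÷4 = 1, so 5+6+1 = 12.
Sunday + 12 ≡ Friday — that's 1766's doomsday.
In September the doomsday date is Sep 5.
Sep 2 is 3 days before Sep 5; 3 mod 7 = 3, so Friday − 3 = Tuesday.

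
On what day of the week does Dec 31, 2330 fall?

Doomsday rule: the anchor day for the 2300s is Wednesday. For year 30: 30÷12 = 2 r 6, and 6÷4 = 1, so 2+6+1 = 9.
Wednesday + 9 ≡ Friday — that's 2330's doomsday.
In December the doomsday date is Dec 12.
Dec 31 is 19 days after Dec 12; 19 mod 7 = 5, so Friday + 5 = Wednesday.

Wednesday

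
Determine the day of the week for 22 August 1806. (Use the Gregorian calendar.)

Friday

Doomsday rule: the anchor day for the 1800s is Friday. For year 06: 6÷12 = 0 r 6, and 6÷4 = 1, so 0+6+1 = 7.
Friday + 7 ≡ Friday — that's 1806's doomsday.
In August the doomsday date is Aug 8.
Aug 22 is 14 days after Aug 8; 14 mod 7 = 0, so Friday + 0 = Friday.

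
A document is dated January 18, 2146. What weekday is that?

Tuesday

Doomsday rule: the anchor day for the 2100s is Sunday. For year 46: 46÷12 = 3 r 10, and 10÷4 = 2, so 3+10+2 = 15.
Sunday + 15 ≡ Monday — that's 2146's doomsday.
In January the doomsday date is Jan 3 (2146 is not a leap year).
Jan 18 is 15 days after Jan 3; 15 mod 7 = 1, so Monday + 1 = Tuesday.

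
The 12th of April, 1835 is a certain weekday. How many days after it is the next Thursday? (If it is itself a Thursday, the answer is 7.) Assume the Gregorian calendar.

4

Apr 12, 1835 is a Sunday.
From Sunday to the next Thursday is 4 days.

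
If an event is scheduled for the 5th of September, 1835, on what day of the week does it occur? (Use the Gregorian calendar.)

Doomsday rule: the anchor day for the 1800s is Friday. For year 35: 35÷12 = 2 r 11, and 11÷4 = 2, so 2+11+2 = 15.
Friday + 15 ≡ Saturday — that's 1835's doomsday.
In September the doomsday date is Sep 5.
Sep 5 is the doomsday itself: Saturday.

Saturday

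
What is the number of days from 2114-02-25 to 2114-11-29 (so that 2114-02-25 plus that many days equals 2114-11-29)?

277

Feb 25, 2114 → Mar 25, 2114: 28 days (February has 28).
Mar 25, 2114 → Apr 25, 2114: 31 days (March has 31).
Apr 25, 2114 → May 25, 2114: 30 days (April has 30).
May 25, 2114 → Jun 25, 2114: 31 days (May has 31).
Jun 25, 2114 → Jul 25, 2114: 30 days (June has 30).
Jul 25, 2114 → Aug 25, 2114: 31 days (July has 31).
Aug 25, 2114 → Sep 25, 2114: 31 days (August has 31).
Sep 25, 2114 → Oct 25, 2114: 30 days (September has 30).
Oct 25, 2114 → Nov 25, 2114: 31 days (October has 31).
Nov 25, 2114 → Nov 29, 2114: 4 days.
Total: 277 days.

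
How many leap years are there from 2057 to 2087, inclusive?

Multiples of 4 in [2057,2087]: 7.
Of those, multiples of 100: 0 (not leap unless ÷400).
Multiples of 400: 0.
Leap years = 7 − 0 + 0 = 7.

7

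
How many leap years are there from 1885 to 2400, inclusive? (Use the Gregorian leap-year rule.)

Multiples of 4 in [1885,2400]: 129.
Of those, multiples of 100: 6 (not leap unless ÷400).
Multiples of 400: 2.
Leap years = 129 − 6 + 2 = 125.

125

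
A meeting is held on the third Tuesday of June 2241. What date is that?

June 15, 2241

June 1, 2241 is a Tuesday.
The first Tuesday is therefore June 1 (same day).
The third Tuesday is 1 + 2×7 = June 15.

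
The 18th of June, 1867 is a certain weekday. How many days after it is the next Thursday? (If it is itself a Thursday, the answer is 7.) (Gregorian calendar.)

2

Jun 18, 1867 is a Tuesday.
From Tuesday to the next Thursday is 2 days.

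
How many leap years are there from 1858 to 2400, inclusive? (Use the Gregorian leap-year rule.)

Multiples of 4 in [1858,2400]: 136.
Of those, multiples of 100: 6 (not leap unless ÷400).
Multiples of 400: 2.
Leap years = 136 − 6 + 2 = 132.

132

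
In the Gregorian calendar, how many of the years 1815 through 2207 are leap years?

Multiples of 4 in [1815,2207]: 98.
Of those, multiples of 100: 4 (not leap unless ÷400).
Multiples of 400: 1.
Leap years = 98 − 4 + 1 = 95.

95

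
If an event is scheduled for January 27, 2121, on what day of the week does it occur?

Doomsday rule: the anchor day for the 2100s is Sunday. For year 21: 21÷12 = 1 r 9, and 9÷4 = 2, so 1+9+2 = 12.
Sunday + 12 ≡ Friday — that's 2121's doomsday.
In January the doomsday date is Jan 3 (2121 is not a leap year).
Jan 27 is 24 days after Jan 3; 24 mod 7 = 3, so Friday + 3 = Monday.

Monday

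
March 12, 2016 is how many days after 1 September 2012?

Sep 1, 2012 → Sep 1, 2013: 365 days.
Sep 1, 2013 → Sep 1, 2014: 365 days.
Sep 1, 2014 → Sep 1, 2015: 365 days.
Sep 1, 2015 → Oct 1, 2015: 30 days (September has 30).
Oct 1, 2015 → Nov 1, 2015: 31 days (October has 31).
Nov 1, 2015 → Dec 1, 2015: 30 days (November has 30).
Dec 1, 2015 → Jan 1, 2016: 31 days (December has 31).
Jan 1, 2016 → Feb 1, 2016: 31 days (January has 31).
Feb 1, 2016 → Mar 1, 2016: 29 days (February has 29).
Mar 1, 2016 → Mar 12, 2016: 11 days.
Total: 1288 days.

1288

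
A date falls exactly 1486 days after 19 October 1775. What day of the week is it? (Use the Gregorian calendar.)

First find the weekday of Oct 19, 1775. Doomsday rule: the anchor day for the 1700s is Sunday. For year 75: 75÷12 = 6 r 3, and 3÷4 = 0, so 6+3+0 = 9.
Sunday + 9 ≡ Tuesday — that's 1775's doomsday.
In October the doomsday date is Oct 10.
Oct 19 is 9 days after Oct 10; 9 mod 7 = 2, so Tuesday + 2 = Thursday.
1486 mod 7 = 2, so 1486 days after a Thursday is Thursday + 2 = Saturday.

Saturday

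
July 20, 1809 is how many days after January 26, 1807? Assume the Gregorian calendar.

906

Jan 26, 1807 → Jan 26, 1808: 365 days.
Jan 26, 1808 → Jan 26, 1809: 366 days (Feb 29, 1808 is in that span).
Jan 26, 1809 → Feb 26, 1809: 31 days (January has 31).
Feb 26, 1809 → Mar 26, 1809: 28 days (February has 28).
Mar 26, 1809 → Apr 26, 1809: 31 days (March has 31).
Apr 26, 1809 → May 26, 1809: 30 days (April has 30).
May 26, 1809 → Jun 26, 1809: 31 days (May has 31).
Jun 26, 1809 → Jul 20, 1809: 24 days.
Total: 906 days.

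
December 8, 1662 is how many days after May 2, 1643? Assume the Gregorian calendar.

7160

May 2, 1643 → May 2, 1644: 366 days (Feb 29, 1644 is in that span).
May 2, 1644 → May 2, 1645: 365 days.
May 2, 1645 → May 2, 1646: 365 days.
May 2, 1646 → May 2, 1647: 365 days.
May 2, 1647 → May 2, 1648: 366 days (Feb 29, 1648 is in that span).
May 2, 1648 → May 2, 1649: 365 days.
May 2, 1649 → May 2, 1650: 365 days.
May 2, 1650 → May 2, 1651: 365 days.
May 2, 1651 → May 2, 1652: 366 days (Feb 29, 1652 is in that span).
May 2, 1652 → May 2, 1653: 365 days.
May 2, 1653 → May 2, 1654: 365 days.
May 2, 1654 → May 2, 1655: 365 days.
May 2, 1655 → May 2, 1656: 366 days (Feb 29, 1656 is in that span).
May 2, 1656 → May 2, 1657: 365 days.
May 2, 1657 → May 2, 1658: 365 days.
May 2, 1658 → May 2, 1659: 365 days.
May 2, 1659 → May 2, 1660: 366 days (Feb 29, 1660 is in that span).
May 2, 1660 → May 2, 1661: 365 days.
May 2, 1661 → May 2, 1662: 365 days.
May 2, 1662 → Jun 2, 1662: 31 days (May has 31).
Jun 2, 1662 → Jul 2, 1662: 30 days (June has 30).
Jul 2, 1662 → Aug 2, 1662: 31 days (July has 31).
Aug 2, 1662 → Sep 2, 1662: 31 days (August has 31).
Sep 2, 1662 → Oct 2, 1662: 30 days (September has 30).
Oct 2, 1662 → Nov 2, 1662: 31 days (October has 31).
Nov 2, 1662 → Dec 2, 1662: 30 days (November has 30).
Dec 2, 1662 → Dec 8, 1662: 6 days.
Total: 7160 days.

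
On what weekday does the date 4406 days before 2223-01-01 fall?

Sunday

Jan 1, 2223 is a Wednesday.
4406 mod 7 = 3, so 4406 days before a Wednesday is Wednesday − 3 = Sunday.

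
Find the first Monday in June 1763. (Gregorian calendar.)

June 6, 1763

June 1, 1763 is a Wednesday.
The first Monday is therefore June 6 (5 days later).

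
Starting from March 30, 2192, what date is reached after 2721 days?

September 11, 2199

+365 (one year) → Mar 30, 2193 (2356 left).
+365 (one year) → Mar 30, 2194 (1991 left).
+365 (one year) → Mar 30, 2195 (1626 left).
+366 (one year; includes Feb 29, 2196) → Mar 30, 2196 (1260 left).
+365 (one year) → Mar 30, 2197 (895 left).
+365 (one year) → Mar 30, 2198 (530 left).
+365 (one year) → Mar 30, 2199 (165 left).
Mar has 31 days: +2 → Apr 1, 2199 (163 left).
Apr has 30 days: +30 → May 1, 2199 (133 left).
May has 31 days: +31 → Jun 1, 2199 (102 left).
Jun has 30 days: +30 → Jul 1, 2199 (72 left).
Jul has 31 days: +31 → Aug 1, 2199 (41 left).
Aug has 31 days: +31 → Sep 1, 2199 (10 left).
+10 → Sep 11, 2199.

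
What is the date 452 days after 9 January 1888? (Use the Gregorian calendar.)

April 5, 1889

+366 (one year; includes Feb 29, 1888) → Jan 9, 1889 (86 left).
Jan has 31 days: +23 → Feb 1, 1889 (63 left).
Feb has 28 days: +28 → Mar 1, 1889 (35 left).
Mar has 31 days: +31 → Apr 1, 1889 (4 left).
+4 → Apr 5, 1889.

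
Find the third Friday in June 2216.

June 21, 2216

June 1, 2216 is a Saturday.
The first Friday is therefore June 7 (6 days later).
The third Friday is 7 + 2×7 = June 21.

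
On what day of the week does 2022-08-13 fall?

Doomsday rule: the anchor day for the 2000s is Tuesday. For year 22: 22÷12 = 1 r 10, and 10÷4 = 2, so 1+10+2 = 13.
Tuesday + 13 ≡ Monday — that's 2022's doomsday.
In August the doomsday date is Aug 8.
Aug 13 is 5 days after Aug 8; 5 mod 7 = 5, so Monday + 5 = Saturday.

Saturday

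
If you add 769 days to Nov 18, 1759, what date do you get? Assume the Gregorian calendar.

December 26, 1761

+366 (one year; includes Feb 29, 1760) → Nov 18, 1760 (403 left).
+365 (one year) → Nov 18, 1761 (38 left).
Nov has 30 days: +13 → Dec 1, 1761 (25 left).
+25 → Dec 26, 1761.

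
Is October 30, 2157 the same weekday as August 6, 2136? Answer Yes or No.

From Aug 6, 2136 to Oct 30, 2157 is 7755 days.
7755 mod 7 = 6, so they are different weekdays.
(Aug 6, 2136 is a Monday; Oct 30, 2157 is a Sunday.)

No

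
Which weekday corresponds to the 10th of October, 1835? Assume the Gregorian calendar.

Doomsday rule: the anchor day for the 1800s is Friday. For year 35: 35÷12 = 2 r 11, and 11÷4 = 2, so 2+11+2 = 15.
Friday + 15 ≡ Saturday — that's 1835's doomsday.
In October the doomsday date is Oct 10.
Oct 10 is the doomsday itself: Saturday.

Saturday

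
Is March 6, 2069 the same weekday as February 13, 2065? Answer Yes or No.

From Feb 13, 2065 to Mar 6, 2069 is 1482 days.
1482 mod 7 = 5, so they are different weekdays.
(Feb 13, 2065 is a Friday; Mar 6, 2069 is a Wednesday.)

No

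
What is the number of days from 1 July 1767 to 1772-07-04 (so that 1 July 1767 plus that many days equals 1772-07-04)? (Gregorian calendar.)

1830

Jul 1, 1767 → Jul 1, 1768: 366 days (Feb 29, 1768 is in that span).
Jul 1, 1768 → Jul 1, 1769: 365 days.
Jul 1, 1769 → Jul 1, 1770: 365 days.
Jul 1, 1770 → Jul 1, 1771: 365 days.
Jul 1, 1771 → Aug 1, 1771: 31 days (July has 31).
Aug 1, 1771 → Sep 1, 1771: 31 days (August has 31).
Sep 1, 1771 → Oct 1, 1771: 30 days (September has 30).
Oct 1, 1771 → Nov 1, 1771: 31 days (October has 31).
Nov 1, 1771 → Dec 1, 1771: 30 days (November has 30).
Dec 1, 1771 → Jan 1, 1772: 31 days (December has 31).
Jan 1, 1772 → Feb 1, 1772: 31 days (January has 31).
Feb 1, 1772 → Mar 1, 1772: 29 days (February has 29).
Mar 1, 1772 → Apr 1, 1772: 31 days (March has 31).
Apr 1, 1772 → May 1, 1772: 30 days (April has 30).
May 1, 1772 → Jun 1, 1772: 31 days (May has 31).
Jun 1, 1772 → Jul 1, 1772: 30 days (June has 30).
Jul 1, 1772 → Jul 4, 1772: 3 days.
Total: 1830 days.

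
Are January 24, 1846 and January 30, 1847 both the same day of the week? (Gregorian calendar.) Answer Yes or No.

From Jan 24, 1846 to Jan 30, 1847 is 371 days.
371 mod 7 = 0, so they are the same weekday.
(Jan 24, 1846 is a Saturday; Jan 30, 1847 is a Saturday.)

Yes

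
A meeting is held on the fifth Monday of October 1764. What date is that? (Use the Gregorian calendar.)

October 1, 1764 is a Monday.
The first Monday is therefore October 1 (same day).
The fifth Monday is 1 + 4×7 = October 29.

October 29, 1764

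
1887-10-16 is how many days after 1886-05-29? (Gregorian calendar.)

505

May 29, 1886 → May 29, 1887: 365 days.
May 29, 1887 → Jun 29, 1887: 31 days (May has 31).
Jun 29, 1887 → Jul 29, 1887: 30 days (June has 30).
Jul 29, 1887 → Aug 29, 1887: 31 days (July has 31).
Aug 29, 1887 → Sep 29, 1887: 31 days (August has 31).
Sep 29, 1887 → Oct 16, 1887: 17 days.
Total: 505 days.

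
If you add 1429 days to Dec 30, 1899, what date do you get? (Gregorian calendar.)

November 29, 1903

+365 (one year) → Dec 30, 1900 (1064 left).
+365 (one year) → Dec 30, 1901 (699 left).
+365 (one year) → Dec 30, 1902 (334 left).
Dec has 31 days: +2 → Jan 1, 1903 (332 left).
Jan has 31 days: +31 → Feb 1, 1903 (301 left).
Feb has 28 days: +28 → Mar 1, 1903 (273 left).
Mar has 31 days: +31 → Apr 1, 1903 (242 left).
Apr has 30 days: +30 → May 1, 1903 (212 left).
May has 31 days: +31 → Jun 1, 1903 (181 left).
Jun has 30 days: +30 → Jul 1, 1903 (151 left).
Jul has 31 days: +31 → Aug 1, 1903 (120 left).
Aug has 31 days: +31 → Sep 1, 1903 (89 left).
Sep has 30 days: +30 → Oct 1, 1903 (59 left).
Oct has 31 days: +31 → Nov 1, 1903 (28 left).
+28 → Nov 29, 1903.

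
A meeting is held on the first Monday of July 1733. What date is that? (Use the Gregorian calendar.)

July 1, 1733 is a Wednesday.
The first Monday is therefore July 6 (5 days later).

July 6, 1733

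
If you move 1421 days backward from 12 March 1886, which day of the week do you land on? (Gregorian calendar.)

Friday

Mar 12, 1886 is a Friday.
1421 mod 7 = 0, so 1421 days before a Friday is Friday − 0 = Friday.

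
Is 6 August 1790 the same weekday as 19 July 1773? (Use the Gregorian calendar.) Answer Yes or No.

No

From Jul 19, 1773 to Aug 6, 1790 is 6227 days.
6227 mod 7 = 4, so they are different weekdays.
(Jul 19, 1773 is a Monday; Aug 6, 1790 is a Friday.)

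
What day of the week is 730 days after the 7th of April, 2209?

Sunday

Apr 7, 2209 is a Friday.
730 mod 7 = 2, so 730 days after a Friday is Friday + 2 = Sunday.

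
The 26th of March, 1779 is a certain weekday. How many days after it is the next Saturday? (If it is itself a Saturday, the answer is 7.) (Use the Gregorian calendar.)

1

Mar 26, 1779 is a Friday.
From Friday to the next Saturday is 1 day.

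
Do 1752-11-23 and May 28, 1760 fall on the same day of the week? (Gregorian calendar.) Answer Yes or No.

From Nov 23, 1752 to May 28, 1760 is 2743 days.
2743 mod 7 = 6, so they are different weekdays.
(Nov 23, 1752 is a Thursday; May 28, 1760 is a Wednesday.)

No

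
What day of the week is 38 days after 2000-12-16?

Tuesday

Dec 16, 2000 is a Saturday.
38 mod 7 = 3, so 38 days after a Saturday is Saturday + 3 = Tuesday.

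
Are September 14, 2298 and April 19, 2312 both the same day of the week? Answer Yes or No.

From Sep 14, 2298 to Apr 19, 2312 is 4965 days.
4965 mod 7 = 2, so they are different weekdays.
(Sep 14, 2298 is a Wednesday; Apr 19, 2312 is a Friday.)

No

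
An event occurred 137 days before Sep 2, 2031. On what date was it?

April 18, 2031

−2 → Aug 31, 2031 (end of Aug, 31 days; 135 left).
−31 → Jul 31, 2031 (end of Jul, 31 days; 104 left).
−31 → Jun 30, 2031 (end of Jun, 30 days; 73 left).
−30 → May 31, 2031 (end of May, 31 days; 43 left).
−31 → Apr 30, 2031 (end of Apr, 30 days; 12 left).
−12 → Apr 18, 2031.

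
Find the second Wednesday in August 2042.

August 1, 2042 is a Friday.
The first Wednesday is therefore August 6 (5 days later).
The second Wednesday is 6 + 1×7 = August 13.

August 13, 2042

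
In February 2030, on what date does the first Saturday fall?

February 1, 2030 is a Friday.
The first Saturday is therefore February 2 (1 days later).

February 2, 2030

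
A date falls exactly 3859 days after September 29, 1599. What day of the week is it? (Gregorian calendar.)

Sep 29, 1599 is a Wednesday.
3859 mod 7 = 2, so 3859 days after a Wednesday is Wednesday + 2 = Friday.

Friday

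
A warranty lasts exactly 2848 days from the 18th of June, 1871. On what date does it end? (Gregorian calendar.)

April 5, 1879

+366 (one year; includes Feb 29, 1872) → Jun 18, 1872 (2482 left).
+365 (one year) → Jun 18, 1873 (2117 left).
+365 (one year) → Jun 18, 1874 (1752 left).
+365 (one year) → Jun 18, 1875 (1387 left).
+366 (one year; includes Feb 29, 1876) → Jun 18, 1876 (1021 left).
+365 (one year) → Jun 18, 1877 (656 left).
+365 (one year) → Jun 18, 1878 (291 left).
Jun has 30 days: +13 → Jul 1, 1878 (278 left).
Jul has 31 days: +31 → Aug 1, 1878 (247 left).
Aug has 31 days: +31 → Sep 1, 1878 (216 left).
Sep has 30 days: +30 → Oct 1, 1878 (186 left).
Oct has 31 days: +31 → Nov 1, 1878 (155 left).
Nov has 30 days: +30 → Dec 1, 1878 (125 left).
Dec has 31 days: +31 → Jan 1, 1879 (94 left).
Jan has 31 days: +31 → Feb 1, 1879 (63 left).
Feb has 28 days: +28 → Mar 1, 1879 (35 left).
Mar has 31 days: +31 → Apr 1, 1879 (4 left).
+4 → Apr 5, 1879.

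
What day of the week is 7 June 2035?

Thursday

January 1, 2035 is a Monday.
Jan 1, 2035 → Feb 1, 2035: 31 days (January has 31).
Feb 1, 2035 → Mar 1, 2035: 28 days (February has 28).
Mar 1, 2035 → Apr 1, 2035: 31 days (March has 31).
Apr 1, 2035 → May 1, 2035: 30 days (April has 30).
May 1, 2035 → Jun 1, 2035: 31 days (May has 31).
Jun 1, 2035 → Jun 7, 2035: 6 days.
Total: 157 days.
157 mod 7 = 3, so Monday + 3 = Thursday.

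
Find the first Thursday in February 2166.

February 1, 2166 is a Saturday.
The first Thursday is therefore February 6 (5 days later).

February 6, 2166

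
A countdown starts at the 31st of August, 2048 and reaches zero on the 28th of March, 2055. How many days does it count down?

2400

Aug 31, 2048 → Aug 31, 2049: 365 days.
Aug 31, 2049 → Aug 31, 2050: 365 days.
Aug 31, 2050 → Aug 31, 2051: 365 days.
Aug 31, 2051 → Aug 31, 2052: 366 days (Feb 29, 2052 is in that span).
Aug 31, 2052 → Aug 31, 2053: 365 days.
Aug 31, 2053 → Aug 31, 2054: 365 days.
Aug 31, 2054 → Sep 30, 2054: 30 days (August has 31).
Sep 30, 2054 → Oct 30, 2054: 30 days (September has 30).
Oct 30, 2054 → Nov 30, 2054: 31 days (October has 31).
Nov 30, 2054 → Dec 30, 2054: 30 days (November has 30).
Dec 30, 2054 → Jan 30, 2055: 31 days (December has 31).
Jan 30, 2055 → Feb 28, 2055: 29 days (January has 31).
Feb 28, 2055 → Mar 28, 2055: 28 days.
Total: 2400 days.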